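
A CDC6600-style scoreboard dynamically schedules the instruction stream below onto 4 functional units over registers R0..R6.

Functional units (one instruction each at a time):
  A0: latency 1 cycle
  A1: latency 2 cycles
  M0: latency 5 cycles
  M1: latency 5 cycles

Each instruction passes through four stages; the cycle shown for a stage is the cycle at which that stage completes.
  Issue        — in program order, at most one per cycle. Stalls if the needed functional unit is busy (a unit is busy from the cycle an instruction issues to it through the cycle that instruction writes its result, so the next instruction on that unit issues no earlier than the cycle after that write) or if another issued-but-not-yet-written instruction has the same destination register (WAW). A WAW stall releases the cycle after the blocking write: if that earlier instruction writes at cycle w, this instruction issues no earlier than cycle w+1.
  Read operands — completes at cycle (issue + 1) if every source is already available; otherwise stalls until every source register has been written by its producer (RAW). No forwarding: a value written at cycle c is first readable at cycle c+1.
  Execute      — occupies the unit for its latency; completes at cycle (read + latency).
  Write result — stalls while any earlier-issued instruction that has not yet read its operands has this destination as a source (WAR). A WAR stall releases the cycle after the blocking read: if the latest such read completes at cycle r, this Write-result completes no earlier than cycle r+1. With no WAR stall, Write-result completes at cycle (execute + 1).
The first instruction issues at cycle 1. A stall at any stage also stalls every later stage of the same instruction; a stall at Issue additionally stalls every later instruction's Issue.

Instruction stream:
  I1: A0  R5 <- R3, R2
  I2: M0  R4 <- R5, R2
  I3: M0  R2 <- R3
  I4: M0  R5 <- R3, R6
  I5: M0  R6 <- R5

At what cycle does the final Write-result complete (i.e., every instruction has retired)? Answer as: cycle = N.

cycle 1: I1 issues→A0
cycle 2: I1 reads · I2 issues→M0
cycle 3: I1 exec-done
cycle 4: I1 writes R5
cycle 5: I2 reads
cycle 10: I2 exec-done
cycle 11: I2 writes R4
cycle 12: I3 issues→M0
cycle 13: I3 reads
cycle 18: I3 exec-done
cycle 19: I3 writes R2
cycle 20: I4 issues→M0
cycle 21: I4 reads
cycle 26: I4 exec-done
cycle 27: I4 writes R5
cycle 28: I5 issues→M0
cycle 29: I5 reads
cycle 34: I5 exec-done
cycle 35: I5 writes R6

cycle = 35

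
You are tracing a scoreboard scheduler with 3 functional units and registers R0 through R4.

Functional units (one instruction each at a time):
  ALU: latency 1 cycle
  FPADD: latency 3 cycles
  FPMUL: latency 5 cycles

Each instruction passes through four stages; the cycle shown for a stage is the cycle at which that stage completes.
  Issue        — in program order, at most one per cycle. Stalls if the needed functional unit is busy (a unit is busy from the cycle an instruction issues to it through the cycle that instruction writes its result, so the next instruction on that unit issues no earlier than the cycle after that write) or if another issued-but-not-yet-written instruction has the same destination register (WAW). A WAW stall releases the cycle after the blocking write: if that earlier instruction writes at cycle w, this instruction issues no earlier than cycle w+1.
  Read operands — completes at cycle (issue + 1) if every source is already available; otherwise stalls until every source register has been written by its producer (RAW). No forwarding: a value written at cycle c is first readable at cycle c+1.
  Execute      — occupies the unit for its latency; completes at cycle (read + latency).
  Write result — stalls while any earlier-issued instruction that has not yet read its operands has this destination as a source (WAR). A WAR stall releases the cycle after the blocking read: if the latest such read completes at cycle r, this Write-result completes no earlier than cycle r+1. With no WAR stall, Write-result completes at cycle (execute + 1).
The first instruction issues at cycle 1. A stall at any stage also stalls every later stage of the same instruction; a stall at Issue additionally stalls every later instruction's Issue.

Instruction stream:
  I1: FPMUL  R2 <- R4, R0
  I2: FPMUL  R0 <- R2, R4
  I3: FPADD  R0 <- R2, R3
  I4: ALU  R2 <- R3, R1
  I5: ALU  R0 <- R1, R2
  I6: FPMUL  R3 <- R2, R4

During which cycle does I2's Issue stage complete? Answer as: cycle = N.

cycle = 9

  I1 | 1 | 2 | 7 | 8
  I2 | 9 | 10 | 15 | 16   struct: FPMUL busy until I1 writes@8
  I3 | 17 | 18 | 21 | 22   WAW R0: wait I2 write@16
  I4 | 18 | 19 | 20 | 21
  I5 | 23 | 24 | 25 | 26   WAW R0: wait I3 write@22
  I6 | 24 | 25 | 30 | 31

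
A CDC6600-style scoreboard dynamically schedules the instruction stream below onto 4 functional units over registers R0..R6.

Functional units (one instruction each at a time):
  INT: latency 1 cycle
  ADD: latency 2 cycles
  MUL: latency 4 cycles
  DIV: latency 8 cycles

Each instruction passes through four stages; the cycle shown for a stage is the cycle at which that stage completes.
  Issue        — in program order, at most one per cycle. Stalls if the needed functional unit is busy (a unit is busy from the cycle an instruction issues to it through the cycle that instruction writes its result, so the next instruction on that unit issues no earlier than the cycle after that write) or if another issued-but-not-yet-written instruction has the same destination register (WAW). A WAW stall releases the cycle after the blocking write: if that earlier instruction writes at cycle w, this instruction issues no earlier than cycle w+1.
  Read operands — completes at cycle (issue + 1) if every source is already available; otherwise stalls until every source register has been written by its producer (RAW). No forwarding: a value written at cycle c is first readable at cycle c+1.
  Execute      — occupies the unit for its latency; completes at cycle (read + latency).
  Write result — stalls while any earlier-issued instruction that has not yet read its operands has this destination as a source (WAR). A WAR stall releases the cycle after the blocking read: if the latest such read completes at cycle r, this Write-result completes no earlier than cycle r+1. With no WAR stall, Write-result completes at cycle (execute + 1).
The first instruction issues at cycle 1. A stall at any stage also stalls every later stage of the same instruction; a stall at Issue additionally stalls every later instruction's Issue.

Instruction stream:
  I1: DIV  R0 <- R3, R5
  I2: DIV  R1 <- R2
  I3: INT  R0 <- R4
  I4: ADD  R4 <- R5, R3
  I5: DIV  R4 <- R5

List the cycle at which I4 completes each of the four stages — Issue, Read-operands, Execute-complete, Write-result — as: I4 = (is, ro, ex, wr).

I1 -> (1, 2, 10, 11)
I2 -> (12, 13, 21, 22)  // struct: DIV busy until I1 writes@11
I3 -> (13, 14, 15, 16)
I4 -> (14, 15, 17, 18)
I5 -> (23, 24, 32, 33)  // struct: DIV busy until I2 writes@22

I4 = (14, 15, 17, 18)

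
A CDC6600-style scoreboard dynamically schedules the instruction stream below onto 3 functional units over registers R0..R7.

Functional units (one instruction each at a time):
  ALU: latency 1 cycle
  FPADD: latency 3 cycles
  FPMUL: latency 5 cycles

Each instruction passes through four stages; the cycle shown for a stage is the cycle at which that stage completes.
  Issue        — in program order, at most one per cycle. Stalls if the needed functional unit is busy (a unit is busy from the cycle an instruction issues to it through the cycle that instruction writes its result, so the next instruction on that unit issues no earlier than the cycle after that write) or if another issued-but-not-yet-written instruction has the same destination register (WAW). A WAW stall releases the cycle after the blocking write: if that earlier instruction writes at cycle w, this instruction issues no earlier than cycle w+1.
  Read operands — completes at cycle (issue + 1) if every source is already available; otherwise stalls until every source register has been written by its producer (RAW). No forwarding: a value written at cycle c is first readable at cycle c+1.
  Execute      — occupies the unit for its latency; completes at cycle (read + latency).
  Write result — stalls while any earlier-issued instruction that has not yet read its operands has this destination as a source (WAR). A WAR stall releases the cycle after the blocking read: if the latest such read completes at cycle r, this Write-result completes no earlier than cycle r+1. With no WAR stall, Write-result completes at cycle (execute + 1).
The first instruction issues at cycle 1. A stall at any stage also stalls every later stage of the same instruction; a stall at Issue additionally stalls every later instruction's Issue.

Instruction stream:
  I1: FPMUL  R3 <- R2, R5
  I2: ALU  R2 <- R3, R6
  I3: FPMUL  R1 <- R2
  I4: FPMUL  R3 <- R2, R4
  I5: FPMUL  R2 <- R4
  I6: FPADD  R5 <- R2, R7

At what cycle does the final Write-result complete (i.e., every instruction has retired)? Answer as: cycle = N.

[1] I1 issues→FPMUL
[2] I1 reads · I2 issues→ALU
[7] I1 exec-done
[8] I1 writes R3
[9] I2 reads · I3 issues→FPMUL
[10] I2 exec-done
[11] I2 writes R2
[12] I3 reads
[17] I3 exec-done
[18] I3 writes R1
[19] I4 issues→FPMUL
[20] I4 reads
[25] I4 exec-done
[26] I4 writes R3
[27] I5 issues→FPMUL
[28] I5 reads · I6 issues→FPADD
[33] I5 exec-done
[34] I5 writes R2
[35] I6 reads
[38] I6 exec-done
[39] I6 writes R5

cycle = 39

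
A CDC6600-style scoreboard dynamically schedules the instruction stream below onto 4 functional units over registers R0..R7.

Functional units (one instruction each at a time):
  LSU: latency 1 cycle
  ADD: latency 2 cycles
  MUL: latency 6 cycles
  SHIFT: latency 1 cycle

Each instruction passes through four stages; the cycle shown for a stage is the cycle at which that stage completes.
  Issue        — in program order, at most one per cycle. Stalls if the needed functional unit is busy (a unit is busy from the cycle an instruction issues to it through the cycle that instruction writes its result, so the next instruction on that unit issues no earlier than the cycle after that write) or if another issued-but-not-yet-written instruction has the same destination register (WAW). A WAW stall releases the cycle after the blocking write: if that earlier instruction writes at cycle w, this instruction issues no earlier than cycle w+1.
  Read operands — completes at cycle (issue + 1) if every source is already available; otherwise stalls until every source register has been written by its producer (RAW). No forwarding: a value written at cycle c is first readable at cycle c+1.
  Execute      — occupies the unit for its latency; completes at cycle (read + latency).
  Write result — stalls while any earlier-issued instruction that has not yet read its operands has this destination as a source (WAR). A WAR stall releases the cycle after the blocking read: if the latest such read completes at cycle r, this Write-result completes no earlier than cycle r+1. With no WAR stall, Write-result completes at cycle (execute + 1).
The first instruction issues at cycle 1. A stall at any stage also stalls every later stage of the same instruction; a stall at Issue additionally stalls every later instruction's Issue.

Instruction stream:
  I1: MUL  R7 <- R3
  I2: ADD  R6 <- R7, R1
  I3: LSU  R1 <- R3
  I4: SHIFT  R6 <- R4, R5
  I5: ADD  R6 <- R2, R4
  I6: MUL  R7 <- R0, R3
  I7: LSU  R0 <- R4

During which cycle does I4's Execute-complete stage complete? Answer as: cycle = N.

[1] issue I1 (MUL)
[2] I1 read-ops, issue I2 (ADD)
[3] issue I3 (LSU)
[4] I3 read-ops
[5] I3 finished on LSU
[8] I1 finished on MUL
[9] I1→R7
[10] I2 read-ops
[11] I3→R1
[12] I2 finished on ADD
[13] I2→R6
[14] issue I4 (SHIFT)
[15] I4 read-ops
[16] I4 finished on SHIFT
[17] I4→R6
[18] issue I5 (ADD)
[19] I5 read-ops, issue I6 (MUL)
[20] I6 read-ops, issue I7 (LSU)
[21] I5 finished on ADD, I7 read-ops
[22] I5→R6, I7 finished on LSU
[23] I7→R0
[26] I6 finished on MUL
[27] I6→R7

cycle = 16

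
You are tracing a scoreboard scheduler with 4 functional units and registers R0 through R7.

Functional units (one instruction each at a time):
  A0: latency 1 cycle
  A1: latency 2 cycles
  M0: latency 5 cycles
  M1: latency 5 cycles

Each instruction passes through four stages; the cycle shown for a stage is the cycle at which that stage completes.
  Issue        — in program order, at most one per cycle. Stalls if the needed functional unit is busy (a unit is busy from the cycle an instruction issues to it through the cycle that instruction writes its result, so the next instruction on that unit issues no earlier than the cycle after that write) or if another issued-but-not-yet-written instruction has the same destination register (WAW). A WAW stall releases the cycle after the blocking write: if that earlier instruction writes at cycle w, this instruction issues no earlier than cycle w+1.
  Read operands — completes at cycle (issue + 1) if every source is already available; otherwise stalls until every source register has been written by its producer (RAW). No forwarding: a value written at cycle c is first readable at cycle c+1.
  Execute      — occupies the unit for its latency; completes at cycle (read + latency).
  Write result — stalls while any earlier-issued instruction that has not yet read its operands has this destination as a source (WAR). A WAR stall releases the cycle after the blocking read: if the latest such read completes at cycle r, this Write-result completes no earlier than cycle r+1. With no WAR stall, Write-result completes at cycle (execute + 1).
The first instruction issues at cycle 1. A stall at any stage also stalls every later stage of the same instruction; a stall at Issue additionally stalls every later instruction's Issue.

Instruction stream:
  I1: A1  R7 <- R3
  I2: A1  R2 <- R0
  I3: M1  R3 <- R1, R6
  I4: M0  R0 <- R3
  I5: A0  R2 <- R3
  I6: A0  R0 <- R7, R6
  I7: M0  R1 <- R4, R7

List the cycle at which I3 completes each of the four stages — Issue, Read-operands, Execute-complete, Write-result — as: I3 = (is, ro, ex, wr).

cycle 1: issue I1 (A1)
cycle 2: I1 read-ops
cycle 4: I1 finished on A1
cycle 5: I1→R7
cycle 6: issue I2 (A1)
cycle 7: I2 read-ops, issue I3 (M1)
cycle 8: I3 read-ops, issue I4 (M0)
cycle 9: I2 finished on A1
cycle 10: I2→R2
cycle 11: issue I5 (A0)
cycle 13: I3 finished on M1
cycle 14: I3→R3
cycle 15: I4 read-ops, I5 read-ops
cycle 16: I5 finished on A0
cycle 17: I5→R2
cycle 20: I4 finished on M0
cycle 21: I4→R0
cycle 22: issue I6 (A0)
cycle 23: I6 read-ops, issue I7 (M0)
cycle 24: I6 finished on A0, I7 read-ops
cycle 25: I6→R0
cycle 29: I7 finished on M0
cycle 30: I7→R1

I3 = (7, 8, 13, 14)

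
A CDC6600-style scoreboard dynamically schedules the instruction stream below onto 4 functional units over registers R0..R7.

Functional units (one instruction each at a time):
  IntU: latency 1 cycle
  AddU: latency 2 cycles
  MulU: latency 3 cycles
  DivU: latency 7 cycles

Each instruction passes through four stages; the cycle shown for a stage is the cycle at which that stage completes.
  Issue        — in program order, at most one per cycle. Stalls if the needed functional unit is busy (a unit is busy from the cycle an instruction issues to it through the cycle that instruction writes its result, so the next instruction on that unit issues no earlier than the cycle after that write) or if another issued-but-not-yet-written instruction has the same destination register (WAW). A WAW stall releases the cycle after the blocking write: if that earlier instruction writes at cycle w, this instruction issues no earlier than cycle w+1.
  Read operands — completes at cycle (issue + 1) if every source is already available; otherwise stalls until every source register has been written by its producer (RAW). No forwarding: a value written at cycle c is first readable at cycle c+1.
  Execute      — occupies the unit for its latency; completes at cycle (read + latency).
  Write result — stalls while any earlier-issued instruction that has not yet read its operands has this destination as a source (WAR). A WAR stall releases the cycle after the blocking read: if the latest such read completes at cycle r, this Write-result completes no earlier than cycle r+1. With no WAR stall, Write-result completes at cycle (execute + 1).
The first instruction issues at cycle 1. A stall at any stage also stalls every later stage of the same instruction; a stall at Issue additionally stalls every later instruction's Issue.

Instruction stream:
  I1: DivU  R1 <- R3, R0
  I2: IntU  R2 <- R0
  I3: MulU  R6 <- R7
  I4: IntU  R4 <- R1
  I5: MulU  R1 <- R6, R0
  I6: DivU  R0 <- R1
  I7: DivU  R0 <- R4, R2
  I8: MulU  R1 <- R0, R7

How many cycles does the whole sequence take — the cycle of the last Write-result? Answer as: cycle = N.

1) issue 1, read 2, done 9, write 10
2) issue 2, read 3, done 4, write 5
3) issue 3, read 4, done 7, write 8
4) issue 6, read 11, done 12, write 13  <struct: IntU busy until I2 writes@5 / RAW R1: wait I1 write@10>
5) issue 11, read 12, done 15, write 16  <WAW R1: wait I1 write@10>
6) issue 12, read 17, done 24, write 25  <RAW R1: wait I5 write@16>
7) issue 26, read 27, done 34, write 35  <struct: DivU busy until I6 writes@25>
8) issue 27, read 36, done 39, write 40  <RAW R0: wait I7 write@35>

cycle = 40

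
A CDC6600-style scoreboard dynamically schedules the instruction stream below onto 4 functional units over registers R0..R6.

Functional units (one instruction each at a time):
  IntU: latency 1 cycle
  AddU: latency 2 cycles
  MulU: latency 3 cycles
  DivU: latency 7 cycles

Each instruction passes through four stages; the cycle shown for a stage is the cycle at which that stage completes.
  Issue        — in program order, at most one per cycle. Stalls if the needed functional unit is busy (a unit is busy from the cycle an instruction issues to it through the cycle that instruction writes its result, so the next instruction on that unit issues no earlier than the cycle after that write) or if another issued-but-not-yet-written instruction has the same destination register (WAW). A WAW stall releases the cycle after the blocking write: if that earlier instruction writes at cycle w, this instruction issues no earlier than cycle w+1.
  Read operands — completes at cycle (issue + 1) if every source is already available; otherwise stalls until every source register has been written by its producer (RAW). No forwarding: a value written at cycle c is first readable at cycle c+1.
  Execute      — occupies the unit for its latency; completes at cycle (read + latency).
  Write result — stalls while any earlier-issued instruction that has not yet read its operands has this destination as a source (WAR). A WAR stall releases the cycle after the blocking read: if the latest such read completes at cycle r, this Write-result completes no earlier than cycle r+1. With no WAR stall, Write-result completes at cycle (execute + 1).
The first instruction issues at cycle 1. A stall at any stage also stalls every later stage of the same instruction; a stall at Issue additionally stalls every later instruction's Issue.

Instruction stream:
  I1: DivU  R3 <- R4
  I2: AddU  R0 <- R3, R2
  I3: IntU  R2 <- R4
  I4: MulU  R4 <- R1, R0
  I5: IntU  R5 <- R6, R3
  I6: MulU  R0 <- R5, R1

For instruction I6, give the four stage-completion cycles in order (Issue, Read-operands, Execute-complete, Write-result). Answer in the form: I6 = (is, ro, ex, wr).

cycle 1: I1 issues→DivU
cycle 2: I1 reads, I2 issues→AddU
cycle 3: I3 issues→IntU
cycle 4: I3 reads, I4 issues→MulU
cycle 5: I3 exec-done
cycle 9: I1 exec-done
cycle 10: I1 writes R3
cycle 11: I2 reads
cycle 12: I3 writes R2
cycle 13: I2 exec-done, I5 issues→IntU
cycle 14: I2 writes R0, I5 reads
cycle 15: I4 reads, I5 exec-done
cycle 16: I5 writes R5
cycle 18: I4 exec-done
cycle 19: I4 writes R4
cycle 20: I6 issues→MulU
cycle 21: I6 reads
cycle 24: I6 exec-done
cycle 25: I6 writes R0

I6 = (20, 21, 24, 25)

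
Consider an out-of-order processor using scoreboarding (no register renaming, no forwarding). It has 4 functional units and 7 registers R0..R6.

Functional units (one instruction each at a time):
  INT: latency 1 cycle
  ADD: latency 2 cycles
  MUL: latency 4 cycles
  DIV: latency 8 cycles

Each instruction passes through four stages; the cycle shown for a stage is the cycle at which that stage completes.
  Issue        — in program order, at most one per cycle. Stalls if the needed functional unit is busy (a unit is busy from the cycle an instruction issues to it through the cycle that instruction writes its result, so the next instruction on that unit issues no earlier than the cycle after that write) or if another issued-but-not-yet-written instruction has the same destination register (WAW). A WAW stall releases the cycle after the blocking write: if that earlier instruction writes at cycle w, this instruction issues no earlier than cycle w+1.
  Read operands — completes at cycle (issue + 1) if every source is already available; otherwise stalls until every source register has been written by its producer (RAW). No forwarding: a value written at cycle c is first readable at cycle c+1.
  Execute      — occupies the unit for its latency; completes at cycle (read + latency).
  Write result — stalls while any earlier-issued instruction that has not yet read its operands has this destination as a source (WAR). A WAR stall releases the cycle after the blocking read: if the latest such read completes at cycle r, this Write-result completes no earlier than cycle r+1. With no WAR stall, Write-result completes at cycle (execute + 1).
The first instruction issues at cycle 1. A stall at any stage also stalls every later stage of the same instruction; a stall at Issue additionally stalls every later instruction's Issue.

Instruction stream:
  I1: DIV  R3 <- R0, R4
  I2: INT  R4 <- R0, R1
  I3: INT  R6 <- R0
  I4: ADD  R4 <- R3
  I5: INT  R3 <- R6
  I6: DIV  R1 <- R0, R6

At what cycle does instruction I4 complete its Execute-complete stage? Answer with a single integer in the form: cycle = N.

c1: I1 issues→DIV
c2: I1 reads | I2 issues→INT
c3: I2 reads
c4: I2 exec-done
c5: I2 writes R4
c6: I3 issues→INT
c7: I3 reads | I4 issues→ADD
c8: I3 exec-done
c9: I3 writes R6
c10: I1 exec-done
c11: I1 writes R3
c12: I4 reads | I5 issues→INT
c13: I5 reads | I6 issues→DIV
c14: I4 exec-done | I5 exec-done | I6 reads
c15: I4 writes R4 | I5 writes R3
c22: I6 exec-done
c23: I6 writes R1

cycle = 14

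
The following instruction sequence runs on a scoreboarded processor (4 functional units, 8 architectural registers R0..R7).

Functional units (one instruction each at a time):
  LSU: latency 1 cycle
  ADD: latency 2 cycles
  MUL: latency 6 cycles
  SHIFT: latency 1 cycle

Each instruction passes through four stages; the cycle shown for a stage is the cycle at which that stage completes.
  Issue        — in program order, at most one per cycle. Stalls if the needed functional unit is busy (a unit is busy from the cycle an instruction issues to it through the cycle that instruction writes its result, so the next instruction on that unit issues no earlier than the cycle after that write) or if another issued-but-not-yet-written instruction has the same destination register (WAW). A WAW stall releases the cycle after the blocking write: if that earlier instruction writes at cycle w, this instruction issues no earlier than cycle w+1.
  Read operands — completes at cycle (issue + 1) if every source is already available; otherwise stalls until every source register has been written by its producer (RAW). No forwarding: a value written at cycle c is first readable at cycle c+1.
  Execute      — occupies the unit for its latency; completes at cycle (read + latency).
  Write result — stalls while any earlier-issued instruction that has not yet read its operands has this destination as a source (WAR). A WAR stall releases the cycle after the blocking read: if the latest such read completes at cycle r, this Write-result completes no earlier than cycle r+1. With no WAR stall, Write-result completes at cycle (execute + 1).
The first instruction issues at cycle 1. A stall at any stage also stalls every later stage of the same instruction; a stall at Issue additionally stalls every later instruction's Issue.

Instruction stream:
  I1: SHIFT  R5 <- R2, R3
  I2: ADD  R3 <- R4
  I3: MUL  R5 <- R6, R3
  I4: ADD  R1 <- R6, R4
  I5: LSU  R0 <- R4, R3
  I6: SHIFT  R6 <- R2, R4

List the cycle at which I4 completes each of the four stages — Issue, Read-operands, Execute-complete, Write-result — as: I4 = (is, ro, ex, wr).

I4 = (7, 8, 10, 11)

I1 -> (1, 2, 3, 4)
I2 -> (2, 3, 5, 6)
I3 -> (5, 7, 13, 14)  // WAW R5: wait I1 write@4, RAW R3: wait I2 write@6
I4 -> (7, 8, 10, 11)  // struct: ADD busy until I2 writes@6
I5 -> (8, 9, 10, 11)
I6 -> (9, 10, 11, 12)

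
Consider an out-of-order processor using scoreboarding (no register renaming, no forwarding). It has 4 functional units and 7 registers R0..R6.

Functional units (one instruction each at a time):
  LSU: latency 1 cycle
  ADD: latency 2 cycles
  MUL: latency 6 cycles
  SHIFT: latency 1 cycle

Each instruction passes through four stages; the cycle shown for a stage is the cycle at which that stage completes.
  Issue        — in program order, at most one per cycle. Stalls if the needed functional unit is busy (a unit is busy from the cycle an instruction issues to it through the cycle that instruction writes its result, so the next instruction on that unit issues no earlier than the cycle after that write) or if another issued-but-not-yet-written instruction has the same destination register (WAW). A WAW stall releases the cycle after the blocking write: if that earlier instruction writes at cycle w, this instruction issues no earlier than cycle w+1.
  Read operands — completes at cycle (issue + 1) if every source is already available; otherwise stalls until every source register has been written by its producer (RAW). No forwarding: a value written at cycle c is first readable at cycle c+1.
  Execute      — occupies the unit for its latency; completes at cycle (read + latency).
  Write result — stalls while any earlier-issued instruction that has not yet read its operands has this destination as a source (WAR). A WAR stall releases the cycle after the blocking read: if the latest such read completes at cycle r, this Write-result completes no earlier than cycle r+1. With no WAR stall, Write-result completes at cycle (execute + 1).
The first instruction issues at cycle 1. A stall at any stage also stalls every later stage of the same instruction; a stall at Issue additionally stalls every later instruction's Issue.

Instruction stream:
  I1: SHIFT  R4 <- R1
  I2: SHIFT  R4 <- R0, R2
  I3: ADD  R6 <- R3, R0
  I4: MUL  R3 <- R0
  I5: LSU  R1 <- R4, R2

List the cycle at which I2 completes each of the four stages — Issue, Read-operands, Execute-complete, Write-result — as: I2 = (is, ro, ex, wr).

I2 = (5, 6, 7, 8)

  I1 | 1 | 2 | 3 | 4
  I2 | 5 | 6 | 7 | 8   struct: SHIFT busy until I1 writes@4
  I3 | 6 | 7 | 9 | 10
  I4 | 7 | 8 | 14 | 15
  I5 | 8 | 9 | 10 | 11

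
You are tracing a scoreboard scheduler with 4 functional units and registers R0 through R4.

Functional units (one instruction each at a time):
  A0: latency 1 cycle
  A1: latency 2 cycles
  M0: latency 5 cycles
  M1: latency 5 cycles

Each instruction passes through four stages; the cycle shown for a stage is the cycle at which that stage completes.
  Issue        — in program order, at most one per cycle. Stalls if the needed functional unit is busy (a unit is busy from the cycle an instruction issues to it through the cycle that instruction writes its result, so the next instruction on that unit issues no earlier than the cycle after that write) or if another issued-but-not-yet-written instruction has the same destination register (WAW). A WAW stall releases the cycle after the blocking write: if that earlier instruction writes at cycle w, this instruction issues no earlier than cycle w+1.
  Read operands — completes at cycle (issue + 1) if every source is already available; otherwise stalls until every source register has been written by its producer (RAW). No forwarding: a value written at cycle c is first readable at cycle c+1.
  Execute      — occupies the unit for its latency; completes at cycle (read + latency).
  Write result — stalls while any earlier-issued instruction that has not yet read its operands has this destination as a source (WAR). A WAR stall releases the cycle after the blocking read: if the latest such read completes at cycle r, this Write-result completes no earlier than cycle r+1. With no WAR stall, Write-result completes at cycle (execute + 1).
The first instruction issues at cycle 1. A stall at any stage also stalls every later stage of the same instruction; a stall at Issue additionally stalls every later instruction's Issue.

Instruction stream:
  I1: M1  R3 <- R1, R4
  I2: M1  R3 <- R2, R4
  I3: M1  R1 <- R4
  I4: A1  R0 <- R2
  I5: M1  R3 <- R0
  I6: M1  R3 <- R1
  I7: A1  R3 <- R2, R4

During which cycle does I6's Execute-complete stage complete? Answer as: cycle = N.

cycle = 39

[1] issue I1 (M1)
[2] I1 read-ops
[7] I1 finished on M1
[8] I1→R3
[9] issue I2 (M1)
[10] I2 read-ops
[15] I2 finished on M1
[16] I2→R3
[17] issue I3 (M1)
[18] I3 read-ops; issue I4 (A1)
[19] I4 read-ops
[21] I4 finished on A1
[22] I4→R0
[23] I3 finished on M1
[24] I3→R1
[25] issue I5 (M1)
[26] I5 read-ops
[31] I5 finished on M1
[32] I5→R3
[33] issue I6 (M1)
[34] I6 read-ops
[39] I6 finished on M1
[40] I6→R3
[41] issue I7 (A1)
[42] I7 read-ops
[44] I7 finished on A1
[45] I7→R3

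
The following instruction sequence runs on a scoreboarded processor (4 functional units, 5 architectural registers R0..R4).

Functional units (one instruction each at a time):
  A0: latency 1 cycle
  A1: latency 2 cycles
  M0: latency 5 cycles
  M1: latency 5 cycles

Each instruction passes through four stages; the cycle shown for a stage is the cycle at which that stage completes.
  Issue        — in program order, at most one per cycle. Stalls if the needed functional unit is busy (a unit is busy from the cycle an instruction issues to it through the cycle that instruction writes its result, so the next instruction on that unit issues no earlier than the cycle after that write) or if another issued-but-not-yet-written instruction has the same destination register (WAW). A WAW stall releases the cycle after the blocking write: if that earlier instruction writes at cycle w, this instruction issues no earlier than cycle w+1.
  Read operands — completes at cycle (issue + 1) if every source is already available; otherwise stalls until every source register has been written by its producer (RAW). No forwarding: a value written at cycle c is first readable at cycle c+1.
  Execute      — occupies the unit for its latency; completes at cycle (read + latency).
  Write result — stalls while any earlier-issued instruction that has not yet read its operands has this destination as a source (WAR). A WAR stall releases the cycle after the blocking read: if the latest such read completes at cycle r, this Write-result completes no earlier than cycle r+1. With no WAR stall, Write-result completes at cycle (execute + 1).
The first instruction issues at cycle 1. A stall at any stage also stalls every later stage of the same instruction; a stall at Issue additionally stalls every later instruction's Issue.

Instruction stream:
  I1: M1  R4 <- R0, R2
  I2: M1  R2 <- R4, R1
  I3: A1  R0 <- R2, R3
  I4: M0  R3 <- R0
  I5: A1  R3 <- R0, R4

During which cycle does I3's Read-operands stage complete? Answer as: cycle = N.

[I1] 1/2/7/8
[I2] 9/10/15/16  (struct: M1 busy until I1 writes@8)
[I3] 10/17/19/20  (RAW R2: wait I2 write@16)
[I4] 11/21/26/27  (RAW R0: wait I3 write@20)
[I5] 28/29/31/32  (WAW R3: wait I4 write@27)

cycle = 17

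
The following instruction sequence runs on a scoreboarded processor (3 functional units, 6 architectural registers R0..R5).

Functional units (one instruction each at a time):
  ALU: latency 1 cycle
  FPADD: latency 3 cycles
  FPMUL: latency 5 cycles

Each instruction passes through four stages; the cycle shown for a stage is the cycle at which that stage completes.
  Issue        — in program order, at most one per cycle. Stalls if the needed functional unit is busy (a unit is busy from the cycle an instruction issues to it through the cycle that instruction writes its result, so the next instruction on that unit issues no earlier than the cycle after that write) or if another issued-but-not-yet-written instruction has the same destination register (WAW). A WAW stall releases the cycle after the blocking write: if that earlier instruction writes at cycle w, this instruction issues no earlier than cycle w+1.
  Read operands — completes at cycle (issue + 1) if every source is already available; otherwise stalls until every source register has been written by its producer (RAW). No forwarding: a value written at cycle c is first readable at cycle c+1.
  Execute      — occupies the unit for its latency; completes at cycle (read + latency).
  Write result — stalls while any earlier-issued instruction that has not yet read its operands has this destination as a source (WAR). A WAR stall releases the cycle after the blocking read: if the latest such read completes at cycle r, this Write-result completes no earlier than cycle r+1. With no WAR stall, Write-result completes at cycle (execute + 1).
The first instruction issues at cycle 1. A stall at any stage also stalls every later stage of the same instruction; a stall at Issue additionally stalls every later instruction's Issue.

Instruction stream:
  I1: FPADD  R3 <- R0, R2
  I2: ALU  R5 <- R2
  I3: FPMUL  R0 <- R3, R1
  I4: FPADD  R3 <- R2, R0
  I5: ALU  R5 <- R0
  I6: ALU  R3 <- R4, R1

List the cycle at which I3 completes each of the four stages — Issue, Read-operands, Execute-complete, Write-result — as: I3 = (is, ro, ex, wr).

I3 = (3, 7, 12, 13)

cycle 1: I1 issues→FPADD
cycle 2: I1 reads · I2 issues→ALU
cycle 3: I2 reads · I3 issues→FPMUL
cycle 4: I2 exec-done
cycle 5: I1 exec-done · I2 writes R5
cycle 6: I1 writes R3
cycle 7: I3 reads · I4 issues→FPADD
cycle 8: I5 issues→ALU
cycle 12: I3 exec-done
cycle 13: I3 writes R0
cycle 14: I4 reads · I5 reads
cycle 15: I5 exec-done
cycle 16: I5 writes R5
cycle 17: I4 exec-done
cycle 18: I4 writes R3
cycle 19: I6 issues→ALU
cycle 20: I6 reads
cycle 21: I6 exec-done
cycle 22: I6 writes R3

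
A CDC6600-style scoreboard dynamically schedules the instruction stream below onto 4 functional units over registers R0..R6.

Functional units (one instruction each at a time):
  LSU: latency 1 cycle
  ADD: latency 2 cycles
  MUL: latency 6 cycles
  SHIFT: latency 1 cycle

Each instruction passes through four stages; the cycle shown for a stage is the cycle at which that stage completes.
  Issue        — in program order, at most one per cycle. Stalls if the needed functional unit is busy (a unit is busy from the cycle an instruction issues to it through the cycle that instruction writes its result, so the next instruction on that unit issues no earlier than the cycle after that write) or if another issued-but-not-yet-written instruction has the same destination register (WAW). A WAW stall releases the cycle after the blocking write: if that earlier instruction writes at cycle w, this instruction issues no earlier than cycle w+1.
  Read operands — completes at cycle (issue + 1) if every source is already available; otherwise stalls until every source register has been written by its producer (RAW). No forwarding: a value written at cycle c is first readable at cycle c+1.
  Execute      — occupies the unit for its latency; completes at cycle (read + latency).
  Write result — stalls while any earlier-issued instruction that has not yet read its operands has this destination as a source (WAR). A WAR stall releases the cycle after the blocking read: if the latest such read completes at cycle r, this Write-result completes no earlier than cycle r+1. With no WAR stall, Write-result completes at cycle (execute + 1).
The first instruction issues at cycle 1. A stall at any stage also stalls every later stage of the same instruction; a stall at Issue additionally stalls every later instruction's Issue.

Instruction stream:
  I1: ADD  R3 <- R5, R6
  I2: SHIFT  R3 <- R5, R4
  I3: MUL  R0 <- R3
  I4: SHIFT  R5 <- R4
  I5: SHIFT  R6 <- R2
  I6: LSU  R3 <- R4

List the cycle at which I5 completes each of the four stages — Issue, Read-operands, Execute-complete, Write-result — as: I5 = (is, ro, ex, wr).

t=1  I1→ADD
t=2  I1 RO
t=4  I1 EX
t=5  I1 WR R3
t=6  I2→SHIFT
t=7  I2 RO, I3→MUL
t=8  I2 EX
t=9  I2 WR R3
t=10  I3 RO, I4→SHIFT
t=11  I4 RO
t=12  I4 EX
t=13  I4 WR R5
t=14  I5→SHIFT
t=15  I5 RO, I6→LSU
t=16  I3 EX, I5 EX, I6 RO
t=17  I3 WR R0, I5 WR R6, I6 EX
t=18  I6 WR R3

I5 = (14, 15, 16, 17)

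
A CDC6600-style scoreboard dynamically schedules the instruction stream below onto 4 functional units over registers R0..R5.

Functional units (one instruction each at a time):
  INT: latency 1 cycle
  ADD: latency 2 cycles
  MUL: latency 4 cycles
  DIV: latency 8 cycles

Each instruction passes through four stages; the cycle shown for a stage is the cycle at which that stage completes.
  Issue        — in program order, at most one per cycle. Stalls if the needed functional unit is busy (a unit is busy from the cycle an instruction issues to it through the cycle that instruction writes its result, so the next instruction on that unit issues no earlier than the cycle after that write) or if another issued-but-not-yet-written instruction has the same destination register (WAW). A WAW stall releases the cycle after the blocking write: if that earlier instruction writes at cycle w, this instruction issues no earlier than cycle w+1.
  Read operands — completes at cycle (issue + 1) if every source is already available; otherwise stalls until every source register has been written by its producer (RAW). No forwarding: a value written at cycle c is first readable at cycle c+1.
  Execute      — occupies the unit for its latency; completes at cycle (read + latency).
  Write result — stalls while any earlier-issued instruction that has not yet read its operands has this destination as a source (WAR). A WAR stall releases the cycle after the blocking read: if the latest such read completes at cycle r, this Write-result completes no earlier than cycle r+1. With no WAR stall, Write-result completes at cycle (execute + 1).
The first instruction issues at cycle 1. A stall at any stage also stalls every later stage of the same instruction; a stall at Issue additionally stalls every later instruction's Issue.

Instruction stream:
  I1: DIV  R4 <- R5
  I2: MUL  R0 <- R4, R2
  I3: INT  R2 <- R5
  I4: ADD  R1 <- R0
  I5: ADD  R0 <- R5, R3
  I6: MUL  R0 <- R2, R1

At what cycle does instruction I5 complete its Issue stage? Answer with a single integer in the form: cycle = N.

cycle = 22

  I1 | 1 | 2 | 10 | 11
  I2 | 2 | 12 | 16 | 17   RAW R4: wait I1 write@11
  I3 | 3 | 4 | 5 | 13   WAR R2: wait I2 read@12
  I4 | 4 | 18 | 20 | 21   RAW R0: wait I2 write@17
  I5 | 22 | 23 | 25 | 26   struct: ADD busy until I4 writes@21
  I6 | 27 | 28 | 32 | 33   WAW R0: wait I5 write@26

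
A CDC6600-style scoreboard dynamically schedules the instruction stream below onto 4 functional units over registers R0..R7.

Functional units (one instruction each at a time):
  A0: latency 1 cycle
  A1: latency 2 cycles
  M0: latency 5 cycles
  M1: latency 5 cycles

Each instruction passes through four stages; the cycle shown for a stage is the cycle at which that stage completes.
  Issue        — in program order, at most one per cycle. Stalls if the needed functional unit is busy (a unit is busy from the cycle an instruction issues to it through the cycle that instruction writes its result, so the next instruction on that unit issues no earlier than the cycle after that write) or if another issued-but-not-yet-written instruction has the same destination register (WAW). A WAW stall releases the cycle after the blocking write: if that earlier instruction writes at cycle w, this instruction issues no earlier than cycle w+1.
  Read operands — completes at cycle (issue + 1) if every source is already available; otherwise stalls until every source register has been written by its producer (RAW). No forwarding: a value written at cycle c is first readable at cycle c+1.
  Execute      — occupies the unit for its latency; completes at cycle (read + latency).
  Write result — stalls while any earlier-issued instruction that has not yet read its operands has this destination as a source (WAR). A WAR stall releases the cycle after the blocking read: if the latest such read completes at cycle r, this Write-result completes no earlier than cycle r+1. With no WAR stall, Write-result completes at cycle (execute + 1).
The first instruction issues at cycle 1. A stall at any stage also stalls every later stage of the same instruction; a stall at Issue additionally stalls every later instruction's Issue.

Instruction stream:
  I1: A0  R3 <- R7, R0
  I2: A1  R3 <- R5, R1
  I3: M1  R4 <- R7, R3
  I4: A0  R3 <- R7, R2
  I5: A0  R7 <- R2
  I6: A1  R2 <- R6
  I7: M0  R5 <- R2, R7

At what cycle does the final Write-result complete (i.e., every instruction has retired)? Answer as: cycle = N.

[I1] 1/2/3/4
[I2] 5/6/8/9  (WAW R3: wait I1 write@4)
[I3] 6/10/15/16  (RAW R3: wait I2 write@9)
[I4] 10/11/12/13  (WAW R3: wait I2 write@9)
[I5] 14/15/16/17  (struct: A0 busy until I4 writes@13)
[I6] 15/16/18/19
[I7] 16/20/25/26  (RAW R2: wait I6 write@19)

cycle = 26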